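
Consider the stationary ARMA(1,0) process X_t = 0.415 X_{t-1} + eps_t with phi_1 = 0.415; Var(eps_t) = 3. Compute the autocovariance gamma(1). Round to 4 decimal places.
\gamma(1) = 1.5040

Multiply the model equation by X_{t-k} and take expectations. With theta_0 = psi_0 = 1 and psi_j the MA(infinity) weights, this gives
  gamma(k) - sum_i phi_i gamma(k-i) = c_k,
  c_k = sigma^2 * sum_{j=k..q} theta_j psi_{j-k}   (c_k = 0 for k > q),
using gamma(-m) = gamma(m).
Pure AR (q = 0): c_0 = sigma^2 = 3, c_k = 0 for k >= 1.
Equations for k = 0 and k = 1 (AR order 1):
  gamma(0) = phi_1 gamma(1) + c_0
  gamma(1) = phi_1 gamma(0) + c_1
Substituting the second into the first: gamma(0) (1 - phi_1^2) = c_0 + phi_1 c_1, so
  gamma(0) = c_0 / (1 - phi_1^2) = 3 / (1 - (0.415)^2) = 3 / 0.827775 = 3.624173.
  gamma(1) = phi_1 gamma(0) = (0.415)(3.624173) = 1.504032.
Therefore gamma(1) = 1.5040 (to 4 decimal places).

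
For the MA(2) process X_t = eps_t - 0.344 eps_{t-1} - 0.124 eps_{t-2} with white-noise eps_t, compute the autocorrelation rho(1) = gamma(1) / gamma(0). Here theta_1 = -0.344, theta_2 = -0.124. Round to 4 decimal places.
\rho(1) = -0.2658

For an MA(q) process with theta_0 = 1, the autocovariance is
  gamma(k) = sigma^2 * sum_{i=0..q-k} theta_i * theta_{i+k},
and rho(k) = gamma(k) / gamma(0). Sigma^2 cancels.
  numerator   = (1)*(-0.344) + (-0.344)*(-0.124) = -0.301344.
  denominator = (1)^2 + (-0.344)^2 + (-0.124)^2 = 1.133712.
  rho(1) = -0.301344 / 1.133712 = -0.2658.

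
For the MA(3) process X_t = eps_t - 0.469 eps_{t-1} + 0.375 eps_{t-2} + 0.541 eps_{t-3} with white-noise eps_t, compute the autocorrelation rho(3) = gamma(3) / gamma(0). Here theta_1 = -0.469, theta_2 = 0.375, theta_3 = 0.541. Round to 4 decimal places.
\rho(3) = 0.3272

For an MA(q) process with theta_0 = 1, the autocovariance is
  gamma(k) = sigma^2 * sum_{i=0..q-k} theta_i * theta_{i+k},
and rho(k) = gamma(k) / gamma(0). Sigma^2 cancels.
  numerator   = (1)*(0.541) = 0.541.
  denominator = (1)^2 + (-0.469)^2 + (0.375)^2 + (0.541)^2 = 1.653267.
  rho(3) = 0.541 / 1.653267 = 0.3272.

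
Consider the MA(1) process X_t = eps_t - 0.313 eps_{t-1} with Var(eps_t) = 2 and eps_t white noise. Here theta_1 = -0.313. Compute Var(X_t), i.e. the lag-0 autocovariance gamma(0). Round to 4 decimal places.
\gamma(0) = 2.1959

For an MA(q) process X_t = eps_t + sum_i theta_i eps_{t-i} with
Var(eps_t) = sigma^2, the variance is
  gamma(0) = sigma^2 * (1 + sum_i theta_i^2).
  sum_i theta_i^2 = (-0.313)^2 = 0.097969.
  gamma(0) = 2 * (1 + 0.097969) = 2 * 1.097969 = 2.195938, which rounds to 2.1959.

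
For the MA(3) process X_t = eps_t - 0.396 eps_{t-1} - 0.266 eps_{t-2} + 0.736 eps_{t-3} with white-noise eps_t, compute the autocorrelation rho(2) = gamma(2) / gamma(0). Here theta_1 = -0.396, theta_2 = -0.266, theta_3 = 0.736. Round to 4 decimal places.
\rho(2) = -0.3151

For an MA(q) process with theta_0 = 1, the autocovariance is
  gamma(k) = sigma^2 * sum_{i=0..q-k} theta_i * theta_{i+k},
and rho(k) = gamma(k) / gamma(0). Sigma^2 cancels.
  numerator   = (1)*(-0.266) + (-0.396)*(0.736) = -0.557456.
  denominator = (1)^2 + (-0.396)^2 + (-0.266)^2 + (0.736)^2 = 1.769268.
  rho(2) = -0.557456 / 1.769268 = -0.3151.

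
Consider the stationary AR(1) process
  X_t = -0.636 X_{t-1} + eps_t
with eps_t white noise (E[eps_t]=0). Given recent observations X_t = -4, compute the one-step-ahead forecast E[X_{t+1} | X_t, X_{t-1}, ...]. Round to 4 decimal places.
E[X_{t+1} \mid \mathcal F_t] = 2.5440

For an AR(p) model X_t = c + sum_i phi_i X_{t-i} + eps_t, the
one-step-ahead conditional mean is
  E[X_{t+1} | X_t, ...] = c + sum_i phi_i X_{t+1-i}.
Substitute known values:
  E[X_{t+1} | ...] = (-0.636) * (-4)
                   = 2.5440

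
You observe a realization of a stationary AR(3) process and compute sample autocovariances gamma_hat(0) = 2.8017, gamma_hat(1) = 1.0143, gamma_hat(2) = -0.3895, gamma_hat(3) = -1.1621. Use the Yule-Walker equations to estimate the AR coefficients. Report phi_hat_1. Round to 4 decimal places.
\hat\phi_{1} = 0.3810

The Yule-Walker equations for an AR(p) process read, in matrix form,
  Gamma_p phi = r_p,   with   (Gamma_p)_{ij} = gamma(|i - j|),
                       (r_p)_i = gamma(i),   i,j = 1..p.
Substitute the sample gammas (Toeplitz matrix and right-hand side of size 3):
  Gamma_p = [[2.8017, 1.0143, -0.3895], [1.0143, 2.8017, 1.0143], [-0.3895, 1.0143, 2.8017]]
  r_p     = [1.0143, -0.3895, -1.1621]
Written out (R1..R3):
  (R1) 2.8017 phi_1 + 1.0143 phi_2 - 0.3895 phi_3 = 1.0143
  (R2) 1.0143 phi_1 + 2.8017 phi_2 + 1.0143 phi_3 = -0.3895
  (R3) -0.3895 phi_1 + 1.0143 phi_2 + 2.8017 phi_3 = -1.1621
Gaussian elimination:
  R2 <- R2 - (1.0143/2.8017) R1 = R2 - (0.36203) R1:  2.434493 phi_2 + 1.155311 phi_3 = -0.756707
  R3 <- R3 - (-0.3895/2.8017) R1 = R3 - (-0.139023) R1:  1.155311 phi_2 + 2.747551 phi_3 = -1.021089
  R3 <- R3 - (1.155311/2.434493) R2 = R3 - (0.474559) R2:  2.199287 phi_3 = -0.661987
Back-substitution:
  phi_hat_3 = -0.661987 / 2.199287 = -0.301001
  phi_hat_2 = (-0.756707 - (1.155311)(-0.301001)) / 2.434493 = -0.167985
  phi_hat_1 = (1.0143 - (1.0143)(-0.167985) - (-0.3895)(-0.301001)) / 2.8017 = 0.381
So phi_hat = [0.3810, -0.1680, -0.3010].
Therefore phi_hat_1 = 0.3810.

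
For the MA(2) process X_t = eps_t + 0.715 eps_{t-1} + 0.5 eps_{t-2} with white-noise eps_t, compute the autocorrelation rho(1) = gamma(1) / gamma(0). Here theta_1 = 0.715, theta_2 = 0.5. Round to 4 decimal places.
\rho(1) = 0.6090

For an MA(q) process with theta_0 = 1, the autocovariance is
  gamma(k) = sigma^2 * sum_{i=0..q-k} theta_i * theta_{i+k},
and rho(k) = gamma(k) / gamma(0). Sigma^2 cancels.
  numerator   = (1)*(0.715) + (0.715)*(0.5) = 1.0725.
  denominator = (1)^2 + (0.715)^2 + (0.5)^2 = 1.761225.
  rho(1) = 1.0725 / 1.761225 = 0.6090.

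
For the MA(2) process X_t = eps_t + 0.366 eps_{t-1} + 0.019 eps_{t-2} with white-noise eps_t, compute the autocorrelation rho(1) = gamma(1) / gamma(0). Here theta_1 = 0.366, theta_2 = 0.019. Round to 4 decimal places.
\rho(1) = 0.3288

For an MA(q) process with theta_0 = 1, the autocovariance is
  gamma(k) = sigma^2 * sum_{i=0..q-k} theta_i * theta_{i+k},
and rho(k) = gamma(k) / gamma(0). Sigma^2 cancels.
  numerator   = (1)*(0.366) + (0.366)*(0.019) = 0.372954.
  denominator = (1)^2 + (0.366)^2 + (0.019)^2 = 1.134317.
  rho(1) = 0.372954 / 1.134317 = 0.3288.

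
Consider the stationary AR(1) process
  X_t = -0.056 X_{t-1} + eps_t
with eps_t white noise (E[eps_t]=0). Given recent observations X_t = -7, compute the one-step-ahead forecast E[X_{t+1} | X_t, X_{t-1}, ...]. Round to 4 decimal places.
E[X_{t+1} \mid \mathcal F_t] = 0.3920

For an AR(p) model X_t = c + sum_i phi_i X_{t-i} + eps_t, the
one-step-ahead conditional mean is
  E[X_{t+1} | X_t, ...] = c + sum_i phi_i X_{t+1-i}.
Substitute known values:
  E[X_{t+1} | ...] = (-0.056) * (-7)
                   = 0.3920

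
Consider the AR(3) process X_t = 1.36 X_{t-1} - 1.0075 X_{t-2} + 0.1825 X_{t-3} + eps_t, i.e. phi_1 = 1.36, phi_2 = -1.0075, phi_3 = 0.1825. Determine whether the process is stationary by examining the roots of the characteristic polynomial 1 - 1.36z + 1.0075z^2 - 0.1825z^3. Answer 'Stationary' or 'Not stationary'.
\text{Stationary}

The AR(p) characteristic polynomial is P(z) = 1 - 1.36z + 1.0075z^2 - 0.1825z^3.
Stationarity requires all roots to lie outside the unit circle, i.e. |z| > 1 for every root.
Degree 3: look for a simple real root z0 first, then factor out (1 - z/z0) and solve the remaining quadratic.
Testing z0 = 4: P(4) = 1 + (-1.36)(4) + (1.0075)(4)^2 + (-0.1825)(4)^3
  = 1 + (-5.44) + (16.12) + (-11.68) = 0.  So z_0 = 4 is a root, |z_0| = 4.
Divide out the factor (1 - 0.25 z) = (1 - z/z0) (since 1/z0 = 0.25):
  P(z) = (1 - 0.25 z)(1 + (-1.11) z + (0.73) z^2)
  [check: z-coef -1.11 - (0.25) = -1.36; z^2-coef 0.73 - (0.25)(-1.11) = 1.0075; z^3-coef -(0.25)(0.73) = -0.1825.]
Remaining roots from the quadratic factor 1 + (-1.11) z + (0.73) z^2:
  Set 1 + (-1.11) z + (0.73) z^2 = 0, i.e. a z^2 + b z + c = 0 with a = 0.73, b = -1.11, c = 1.
  Discriminant D = b^2 - 4ac = (-1.11)^2 - 4*(0.73)*1 = 1.2321 - (2.92) = -1.6879.
  D < 0, so the roots are the complex-conjugate pair z = (-b +/- i sqrt(-D)) / (2a) = 0.7603 +/- 0.8899i.
  For a conjugate pair |z|^2 = z * conj(z) = (product of roots) = c/a = 1/(0.73) = 1.369863, so |z| = sqrt(1.369863) = 1.1704 for both roots.
Moduli of all roots: 4.0000, 1.1704, 1.1704.
All moduli strictly greater than 1? Yes.
Verdict: Stationary.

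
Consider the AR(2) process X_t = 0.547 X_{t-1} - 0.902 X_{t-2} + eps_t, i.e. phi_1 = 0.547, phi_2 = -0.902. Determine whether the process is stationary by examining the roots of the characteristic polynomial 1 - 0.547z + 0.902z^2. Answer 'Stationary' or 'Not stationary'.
\text{Stationary}

The AR(p) characteristic polynomial is P(z) = 1 - 0.547z + 0.902z^2.
Stationarity requires all roots to lie outside the unit circle, i.e. |z| > 1 for every root.
Set 1 + (-0.547) z + (0.902) z^2 = 0, i.e. a z^2 + b z + c = 0 with a = 0.902, b = -0.547, c = 1.
Discriminant D = b^2 - 4ac = (-0.547)^2 - 4*(0.902)*1 = 0.299209 - (3.608) = -3.308791.
D < 0, so the roots are the complex-conjugate pair z = (-b +/- i sqrt(-D)) / (2a) = 0.3032 +/- 1.0083i.
For a conjugate pair |z|^2 = z * conj(z) = (product of roots) = c/a = 1/(0.902) = 1.108647, so |z| = sqrt(1.108647) = 1.0529 for both roots.
Moduli of all roots: 1.0529, 1.0529.
All moduli strictly greater than 1? Yes.
Verdict: Stationary.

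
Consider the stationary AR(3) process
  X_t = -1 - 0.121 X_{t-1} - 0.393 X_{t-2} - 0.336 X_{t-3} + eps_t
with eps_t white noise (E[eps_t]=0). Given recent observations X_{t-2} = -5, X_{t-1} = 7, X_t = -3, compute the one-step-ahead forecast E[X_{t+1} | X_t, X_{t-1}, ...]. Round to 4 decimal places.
E[X_{t+1} \mid \mathcal F_t] = -1.7080

For an AR(p) model X_t = c + sum_i phi_i X_{t-i} + eps_t, the
one-step-ahead conditional mean is
  E[X_{t+1} | X_t, ...] = c + sum_i phi_i X_{t+1-i}.
Substitute known values:
  E[X_{t+1} | ...] = -1 + (-0.121) * (-3) + (-0.393) * (7) + (-0.336) * (-5)
                   = -1.7080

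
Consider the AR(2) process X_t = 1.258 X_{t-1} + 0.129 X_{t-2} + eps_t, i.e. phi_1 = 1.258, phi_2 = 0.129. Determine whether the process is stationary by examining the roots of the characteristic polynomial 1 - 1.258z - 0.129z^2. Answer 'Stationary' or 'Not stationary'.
\text{Not stationary}

The AR(p) characteristic polynomial is P(z) = 1 - 1.258z - 0.129z^2.
Stationarity requires all roots to lie outside the unit circle, i.e. |z| > 1 for every root.
Set 1 + (-1.258) z + (-0.129) z^2 = 0, i.e. a z^2 + b z + c = 0 with a = -0.129, b = -1.258, c = 1.
Discriminant D = b^2 - 4ac = (-1.258)^2 - 4*(-0.129)*1 = 1.582564 - (-0.516) = 2.098564.
D >= 0, so the roots are real: z = (-b +/- sqrt(D)) / (2a) = (1.258 +/- 1.448642) / (-0.258).
  z_1 = (1.258 + 1.448642) / (-0.258) = -10.4909,   |z_1| = 10.4909.
  z_2 = (1.258 - 1.448642) / (-0.258) = 0.7389,   |z_2| = 0.7389.
Moduli of all roots: 10.4909, 0.7389.
All moduli strictly greater than 1? No.
Verdict: Not stationary.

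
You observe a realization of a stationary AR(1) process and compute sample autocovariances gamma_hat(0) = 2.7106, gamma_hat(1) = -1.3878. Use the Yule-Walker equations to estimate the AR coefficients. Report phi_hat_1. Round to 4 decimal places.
\hat\phi_{1} = -0.5120

The Yule-Walker equations for an AR(p) process read, in matrix form,
  Gamma_p phi = r_p,   with   (Gamma_p)_{ij} = gamma(|i - j|),
                       (r_p)_i = gamma(i),   i,j = 1..p.
Substitute the sample gammas (Toeplitz matrix and right-hand side of size 1):
  Gamma_p = [[2.7106]]
  r_p     = [-1.3878]
With p = 1 this is the single equation gamma(0) phi_1 = gamma(1):
  phi_hat_1 = gamma(1) / gamma(0) = -1.3878 / 2.7106 = -0.5120.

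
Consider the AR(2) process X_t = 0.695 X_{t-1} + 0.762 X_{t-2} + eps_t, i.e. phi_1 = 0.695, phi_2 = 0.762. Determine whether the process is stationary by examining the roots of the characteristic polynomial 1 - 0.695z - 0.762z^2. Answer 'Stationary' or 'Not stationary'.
\text{Not stationary}

The AR(p) characteristic polynomial is P(z) = 1 - 0.695z - 0.762z^2.
Stationarity requires all roots to lie outside the unit circle, i.e. |z| > 1 for every root.
Set 1 + (-0.695) z + (-0.762) z^2 = 0, i.e. a z^2 + b z + c = 0 with a = -0.762, b = -0.695, c = 1.
Discriminant D = b^2 - 4ac = (-0.695)^2 - 4*(-0.762)*1 = 0.483025 - (-3.048) = 3.531025.
D >= 0, so the roots are real: z = (-b +/- sqrt(D)) / (2a) = (0.695 +/- 1.879102) / (-1.524).
  z_1 = (0.695 + 1.879102) / (-1.524) = -1.689,   |z_1| = 1.689.
  z_2 = (0.695 - 1.879102) / (-1.524) = 0.777,   |z_2| = 0.777.
Moduli of all roots: 1.6890, 0.7770.
All moduli strictly greater than 1? No.
Verdict: Not stationary.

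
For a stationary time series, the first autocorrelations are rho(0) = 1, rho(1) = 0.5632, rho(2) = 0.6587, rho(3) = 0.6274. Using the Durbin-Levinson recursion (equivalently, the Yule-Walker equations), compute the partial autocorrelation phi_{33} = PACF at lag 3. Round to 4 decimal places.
\phi_{33} = 0.3130

The PACF at lag k is phi_{kk}, the last component of the solution
to the Yule-Walker system G_k phi = r_k where
  (G_k)_{ij} = rho(|i - j|), (r_k)_i = rho(i), i,j = 1..k.
Equivalently, Durbin-Levinson gives phi_{kk} iteratively:
  phi_{11} = rho(1)
  phi_{kk} = [rho(k) - sum_{j=1..k-1} phi_{k-1,j} rho(k-j)]
            / [1 - sum_{j=1..k-1} phi_{k-1,j} rho(j)],
  phi_{k,j} = phi_{k-1,j} - phi_{kk} phi_{k-1,k-j},  j = 1..k-1.
Step k = 1:
  phi_11 = rho(1) = 0.5632.
Step k = 2:
  phi_22 = [rho(2) - phi_11 rho(1)] / [1 - phi_11 rho(1)] = [0.6587 - (0.5632)(0.5632)] / [1 - (0.5632)(0.5632)]
         = 0.34150576 / 0.68280576 = 0.500151.
  Update: phi_21 = phi_11 - phi_22 phi_11 = 0.5632 - (0.500151)(0.5632) = 0.281515.
Step k = 3:
  phi_33 = [rho(3) - phi_21 rho(2) - phi_22 rho(1)] / [1 - phi_21 rho(1) - phi_22 rho(2)]
    numerator   = 0.6274 - (0.281515)(0.6587) - (0.500151)(0.5632) = 0.16028112
    denominator = 1 - (0.281515)(0.5632) - (0.500151)(0.6587) = 0.51200142
  phi_33 = 0.16028112 / 0.51200142 = 0.313.
Therefore phi_{33} = 0.3130.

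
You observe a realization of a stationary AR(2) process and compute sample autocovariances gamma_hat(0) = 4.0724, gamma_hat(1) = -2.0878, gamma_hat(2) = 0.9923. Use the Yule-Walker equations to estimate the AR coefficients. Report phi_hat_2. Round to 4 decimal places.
\hat\phi_{2} = -0.0260

The Yule-Walker equations for an AR(p) process read, in matrix form,
  Gamma_p phi = r_p,   with   (Gamma_p)_{ij} = gamma(|i - j|),
                       (r_p)_i = gamma(i),   i,j = 1..p.
Substitute the sample gammas (Toeplitz matrix and right-hand side of size 2):
  Gamma_p = [[4.0724, -2.0878], [-2.0878, 4.0724]]
  r_p     = [-2.0878, 0.9923]
Written out:
  4.0724 phi_1 - 2.0878 phi_2 = -2.0878
  -2.0878 phi_1 + 4.0724 phi_2 = 0.9923
Solve by Cramer's rule:
  det = gamma(0)^2 - gamma(1)^2 = (4.0724)^2 - (-2.0878)^2 = 16.58444176 - 4.35890884 = 12.22553292
  phi_hat_1 = [gamma(1) gamma(0) - gamma(1) gamma(2)] / det = [(-2.0878)(4.0724) - (-2.0878)(0.9923)] / 12.22553292 = -6.43063278 / 12.22553292 = -0.526
  phi_hat_2 = [gamma(0) gamma(2) - gamma(1)^2] / det = [(4.0724)(0.9923) - (-2.0878)^2] / 12.22553292 = -0.31786632 / 12.22553292 = -0.026
So phi_hat = [-0.5260, -0.0260].
Therefore phi_hat_2 = -0.0260.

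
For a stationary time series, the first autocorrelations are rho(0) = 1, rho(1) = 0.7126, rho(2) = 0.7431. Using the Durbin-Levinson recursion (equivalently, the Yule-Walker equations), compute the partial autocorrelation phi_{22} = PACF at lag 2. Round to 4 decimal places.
\phi_{22} = 0.4781

The PACF at lag k is phi_{kk}, the last component of the solution
to the Yule-Walker system G_k phi = r_k where
  (G_k)_{ij} = rho(|i - j|), (r_k)_i = rho(i), i,j = 1..k.
Equivalently, Durbin-Levinson gives phi_{kk} iteratively:
  phi_{11} = rho(1)
  phi_{kk} = [rho(k) - sum_{j=1..k-1} phi_{k-1,j} rho(k-j)]
            / [1 - sum_{j=1..k-1} phi_{k-1,j} rho(j)],
  phi_{k,j} = phi_{k-1,j} - phi_{kk} phi_{k-1,k-j},  j = 1..k-1.
Step k = 1:
  phi_11 = rho(1) = 0.7126.
Step k = 2:
  phi_22 = [rho(2) - phi_11 rho(1)] / [1 - phi_11 rho(1)] = [0.7431 - (0.7126)(0.7126)] / [1 - (0.7126)(0.7126)]
         = 0.23530124 / 0.49220124 = 0.4781.
Therefore phi_{22} = 0.4781.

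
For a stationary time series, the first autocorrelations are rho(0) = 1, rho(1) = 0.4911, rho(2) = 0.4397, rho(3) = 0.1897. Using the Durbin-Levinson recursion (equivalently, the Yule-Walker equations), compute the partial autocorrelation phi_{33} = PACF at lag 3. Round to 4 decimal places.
\phi_{33} = -0.1390

The PACF at lag k is phi_{kk}, the last component of the solution
to the Yule-Walker system G_k phi = r_k where
  (G_k)_{ij} = rho(|i - j|), (r_k)_i = rho(i), i,j = 1..k.
Equivalently, Durbin-Levinson gives phi_{kk} iteratively:
  phi_{11} = rho(1)
  phi_{kk} = [rho(k) - sum_{j=1..k-1} phi_{k-1,j} rho(k-j)]
            / [1 - sum_{j=1..k-1} phi_{k-1,j} rho(j)],
  phi_{k,j} = phi_{k-1,j} - phi_{kk} phi_{k-1,k-j},  j = 1..k-1.
Step k = 1:
  phi_11 = rho(1) = 0.4911.
Step k = 2:
  phi_22 = [rho(2) - phi_11 rho(1)] / [1 - phi_11 rho(1)] = [0.4397 - (0.4911)(0.4911)] / [1 - (0.4911)(0.4911)]
         = 0.19852079 / 0.75882079 = 0.261617.
  Update: phi_21 = phi_11 - phi_22 phi_11 = 0.4911 - (0.261617)(0.4911) = 0.36262.
Step k = 3:
  phi_33 = [rho(3) - phi_21 rho(2) - phi_22 rho(1)] / [1 - phi_21 rho(1) - phi_22 rho(2)]
    numerator   = 0.1897 - (0.36262)(0.4397) - (0.261617)(0.4911) = -0.09822421
    denominator = 1 - (0.36262)(0.4911) - (0.261617)(0.4397) = 0.70688428
  phi_33 = -0.09822421 / 0.70688428 = -0.139.
Therefore phi_{33} = -0.1390.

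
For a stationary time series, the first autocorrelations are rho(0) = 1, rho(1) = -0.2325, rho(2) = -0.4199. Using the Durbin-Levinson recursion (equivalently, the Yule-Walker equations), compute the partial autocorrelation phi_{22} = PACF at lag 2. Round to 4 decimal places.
\phi_{22} = -0.5010

The PACF at lag k is phi_{kk}, the last component of the solution
to the Yule-Walker system G_k phi = r_k where
  (G_k)_{ij} = rho(|i - j|), (r_k)_i = rho(i), i,j = 1..k.
Equivalently, Durbin-Levinson gives phi_{kk} iteratively:
  phi_{11} = rho(1)
  phi_{kk} = [rho(k) - sum_{j=1..k-1} phi_{k-1,j} rho(k-j)]
            / [1 - sum_{j=1..k-1} phi_{k-1,j} rho(j)],
  phi_{k,j} = phi_{k-1,j} - phi_{kk} phi_{k-1,k-j},  j = 1..k-1.
Step k = 1:
  phi_11 = rho(1) = -0.2325.
Step k = 2:
  phi_22 = [rho(2) - phi_11 rho(1)] / [1 - phi_11 rho(1)] = [-0.4199 - (-0.2325)(-0.2325)] / [1 - (-0.2325)(-0.2325)]
         = -0.47395625 / 0.94594375 = -0.501.
Therefore phi_{22} = -0.5010.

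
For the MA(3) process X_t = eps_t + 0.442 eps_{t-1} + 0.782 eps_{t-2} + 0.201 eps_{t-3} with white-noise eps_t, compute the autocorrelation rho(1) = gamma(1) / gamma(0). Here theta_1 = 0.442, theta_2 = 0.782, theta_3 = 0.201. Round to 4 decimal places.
\rho(1) = 0.5115

For an MA(q) process with theta_0 = 1, the autocovariance is
  gamma(k) = sigma^2 * sum_{i=0..q-k} theta_i * theta_{i+k},
and rho(k) = gamma(k) / gamma(0). Sigma^2 cancels.
  numerator   = (1)*(0.442) + (0.442)*(0.782) + (0.782)*(0.201) = 0.944826.
  denominator = (1)^2 + (0.442)^2 + (0.782)^2 + (0.201)^2 = 1.847289.
  rho(1) = 0.944826 / 1.847289 = 0.5115.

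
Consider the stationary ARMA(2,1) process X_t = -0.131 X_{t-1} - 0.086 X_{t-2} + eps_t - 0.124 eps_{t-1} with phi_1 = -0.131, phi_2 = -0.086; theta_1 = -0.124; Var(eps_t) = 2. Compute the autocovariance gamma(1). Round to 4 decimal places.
\gamma(1) = -0.4862

Multiply the model equation by X_{t-k} and take expectations. With theta_0 = psi_0 = 1 and psi_j the MA(infinity) weights, this gives
  gamma(k) - sum_i phi_i gamma(k-i) = c_k,
  c_k = sigma^2 * sum_{j=k..q} theta_j psi_{j-k}   (c_k = 0 for k > q),
using gamma(-m) = gamma(m).
psi-weights needed (psi_j = theta_j + sum_i phi_i psi_{j-i}):
  psi_1 = theta_1 + phi_1 = -0.124 + (-0.131) = -0.255
Right-hand sides:
  c_0 = sigma^2 (1 + theta_1 psi_1) = 2 * (1 + (-0.124)(-0.255)) = 2 * 1.03162 = 2.06324
  c_1 = sigma^2 theta_1 = 2 * (-0.124) = -0.248
  c_2 = 0
Equations for k = 0, 1, 2 (AR order 2, c_2 = 0):
  (E0) gamma(0) = phi_1 gamma(1) + phi_2 gamma(2) + c_0
  (E1) gamma(1) = phi_1 gamma(0) + phi_2 gamma(1) + c_1
  (E2) gamma(2) = phi_1 gamma(1) + phi_2 gamma(0)
From (E1): gamma(1) = A gamma(0) + B with
  A = phi_1 / (1 - phi_2) = -0.131 / 1.086 = -0.120626,   B = c_1 / (1 - phi_2) = -0.248 / 1.086 = -0.228361.
Insert (E2) into (E0): gamma(0) (1 - phi_2^2) = phi_1 (1 + phi_2) gamma(1) + c_0.
  phi_1 (1 + phi_2) = (-0.131)(0.914) = -0.119734,   1 - phi_2^2 = 0.992604.
Replace gamma(1) by A gamma(0) + B and collect gamma(0):
  gamma(0) [0.992604 - (-0.119734)(-0.120626)] = (-0.119734)(-0.228361) + 2.06324
  gamma(0) * 0.978161 = 2.090583
  gamma(0) = 2.090583 / 0.978161 = 2.137258.
  gamma(1) = A gamma(0) + B = (-0.120626)(2.137258) + (-0.228361) = -0.48617.
Therefore gamma(1) = -0.4862 (to 4 decimal places).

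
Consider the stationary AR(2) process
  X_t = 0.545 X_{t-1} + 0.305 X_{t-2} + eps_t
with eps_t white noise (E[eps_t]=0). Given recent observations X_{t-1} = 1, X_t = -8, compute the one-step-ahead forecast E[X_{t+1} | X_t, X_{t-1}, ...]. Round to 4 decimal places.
E[X_{t+1} \mid \mathcal F_t] = -4.0550

For an AR(p) model X_t = c + sum_i phi_i X_{t-i} + eps_t, the
one-step-ahead conditional mean is
  E[X_{t+1} | X_t, ...] = c + sum_i phi_i X_{t+1-i}.
Substitute known values:
  E[X_{t+1} | ...] = (0.545) * (-8) + (0.305) * (1)
                   = -4.0550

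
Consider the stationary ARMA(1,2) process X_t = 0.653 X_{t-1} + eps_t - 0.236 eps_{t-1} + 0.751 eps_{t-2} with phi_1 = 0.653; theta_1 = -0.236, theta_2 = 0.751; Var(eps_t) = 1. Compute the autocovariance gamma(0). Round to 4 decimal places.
\gamma(0) = 2.9995

Multiply the model equation by X_{t-k} and take expectations. With theta_0 = psi_0 = 1 and psi_j the MA(infinity) weights, this gives
  gamma(k) - sum_i phi_i gamma(k-i) = c_k,
  c_k = sigma^2 * sum_{j=k..q} theta_j psi_{j-k}   (c_k = 0 for k > q),
using gamma(-m) = gamma(m).
psi-weights needed (psi_j = theta_j + sum_i phi_i psi_{j-i}):
  psi_1 = theta_1 + phi_1 = -0.236 + (0.653) = 0.417
  psi_2 = theta_2 + phi_1 psi_1 = 0.751 + (0.653)(0.417) = 1.023301
Right-hand sides:
  c_0 = sigma^2 (1 + theta_1 psi_1 + theta_2 psi_2) = 1 * (1 + (-0.236)(0.417) + (0.751)(1.023301)) = 1 * 1.670087 = 1.670087
  c_1 = sigma^2 (theta_1 + theta_2 psi_1) = 1 * (-0.236 + (0.751)(0.417)) = 0.077167
  c_2 = sigma^2 theta_2 = 1 * (0.751) = 0.751
Equations for k = 0 and k = 1 (AR order 1):
  gamma(0) = phi_1 gamma(1) + c_0
  gamma(1) = phi_1 gamma(0) + c_1
Substituting the second into the first: gamma(0) (1 - phi_1^2) = c_0 + phi_1 c_1, so
  gamma(0) = (c_0 + phi_1 c_1) / (1 - phi_1^2) = (1.670087 + (0.653)(0.077167)) / (1 - (0.653)^2) = 1.720477 / 0.573591 = 2.999484.
Therefore gamma(0) = 2.9995 (to 4 decimal places).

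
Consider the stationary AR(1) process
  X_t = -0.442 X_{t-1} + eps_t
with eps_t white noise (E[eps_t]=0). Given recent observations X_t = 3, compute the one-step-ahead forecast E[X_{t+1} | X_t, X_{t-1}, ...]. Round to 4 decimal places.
E[X_{t+1} \mid \mathcal F_t] = -1.3260

For an AR(p) model X_t = c + sum_i phi_i X_{t-i} + eps_t, the
one-step-ahead conditional mean is
  E[X_{t+1} | X_t, ...] = c + sum_i phi_i X_{t+1-i}.
Substitute known values:
  E[X_{t+1} | ...] = (-0.442) * (3)
                   = -1.3260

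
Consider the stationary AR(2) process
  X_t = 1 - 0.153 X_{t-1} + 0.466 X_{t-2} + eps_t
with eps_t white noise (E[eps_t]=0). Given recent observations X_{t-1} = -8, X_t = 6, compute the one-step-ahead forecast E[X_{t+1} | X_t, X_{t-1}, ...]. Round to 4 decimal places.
E[X_{t+1} \mid \mathcal F_t] = -3.6460

For an AR(p) model X_t = c + sum_i phi_i X_{t-i} + eps_t, the
one-step-ahead conditional mean is
  E[X_{t+1} | X_t, ...] = c + sum_i phi_i X_{t+1-i}.
Substitute known values:
  E[X_{t+1} | ...] = 1 + (-0.153) * (6) + (0.466) * (-8)
                   = -3.6460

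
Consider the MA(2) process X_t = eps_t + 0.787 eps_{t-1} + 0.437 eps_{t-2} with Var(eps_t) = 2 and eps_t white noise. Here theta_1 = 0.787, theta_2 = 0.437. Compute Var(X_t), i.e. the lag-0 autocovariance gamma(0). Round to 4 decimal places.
\gamma(0) = 3.6207

For an MA(q) process X_t = eps_t + sum_i theta_i eps_{t-i} with
Var(eps_t) = sigma^2, the variance is
  gamma(0) = sigma^2 * (1 + sum_i theta_i^2).
  sum_i theta_i^2 = (0.787)^2 + (0.437)^2 = 0.619369 + 0.190969 = 0.810338.
  gamma(0) = 2 * (1 + 0.810338) = 2 * 1.810338 = 3.620676, which rounds to 3.6207.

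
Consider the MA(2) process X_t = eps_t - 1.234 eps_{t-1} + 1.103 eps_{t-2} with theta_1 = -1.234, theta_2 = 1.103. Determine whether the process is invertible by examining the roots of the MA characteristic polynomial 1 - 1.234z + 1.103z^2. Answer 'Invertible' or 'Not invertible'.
\text{Not invertible}

The MA(q) characteristic polynomial is P(z) = 1 - 1.234z + 1.103z^2.
Invertibility requires all roots to lie outside the unit circle, i.e. |z| > 1 for every root.
Set 1 + (-1.234) z + (1.103) z^2 = 0, i.e. a z^2 + b z + c = 0 with a = 1.103, b = -1.234, c = 1.
Discriminant D = b^2 - 4ac = (-1.234)^2 - 4*(1.103)*1 = 1.522756 - (4.412) = -2.889244.
D < 0, so the roots are the complex-conjugate pair z = (-b +/- i sqrt(-D)) / (2a) = 0.5594 +/- 0.7705i.
For a conjugate pair |z|^2 = z * conj(z) = (product of roots) = c/a = 1/(1.103) = 0.906618, so |z| = sqrt(0.906618) = 0.9522 for both roots.
Moduli of all roots: 0.9522, 0.9522.
All moduli strictly greater than 1? No.
Verdict: Not invertible.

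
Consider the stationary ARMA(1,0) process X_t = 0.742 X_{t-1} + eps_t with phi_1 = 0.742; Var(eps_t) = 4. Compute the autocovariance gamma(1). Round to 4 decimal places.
\gamma(1) = 6.6038

Multiply the model equation by X_{t-k} and take expectations. With theta_0 = psi_0 = 1 and psi_j the MA(infinity) weights, this gives
  gamma(k) - sum_i phi_i gamma(k-i) = c_k,
  c_k = sigma^2 * sum_{j=k..q} theta_j psi_{j-k}   (c_k = 0 for k > q),
using gamma(-m) = gamma(m).
Pure AR (q = 0): c_0 = sigma^2 = 4, c_k = 0 for k >= 1.
Equations for k = 0 and k = 1 (AR order 1):
  gamma(0) = phi_1 gamma(1) + c_0
  gamma(1) = phi_1 gamma(0) + c_1
Substituting the second into the first: gamma(0) (1 - phi_1^2) = c_0 + phi_1 c_1, so
  gamma(0) = c_0 / (1 - phi_1^2) = 4 / (1 - (0.742)^2) = 4 / 0.449436 = 8.900044.
  gamma(1) = phi_1 gamma(0) = (0.742)(8.900044) = 6.603832.
Therefore gamma(1) = 6.6038 (to 4 decimal places).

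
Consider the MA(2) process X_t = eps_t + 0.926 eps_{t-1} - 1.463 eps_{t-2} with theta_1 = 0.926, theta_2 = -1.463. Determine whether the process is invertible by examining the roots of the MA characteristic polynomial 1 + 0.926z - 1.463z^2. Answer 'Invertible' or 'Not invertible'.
\text{Not invertible}

The MA(q) characteristic polynomial is P(z) = 1 + 0.926z - 1.463z^2.
Invertibility requires all roots to lie outside the unit circle, i.e. |z| > 1 for every root.
Set 1 + (0.926) z + (-1.463) z^2 = 0, i.e. a z^2 + b z + c = 0 with a = -1.463, b = 0.926, c = 1.
Discriminant D = b^2 - 4ac = (0.926)^2 - 4*(-1.463)*1 = 0.857476 - (-5.852) = 6.709476.
D >= 0, so the roots are real: z = (-b +/- sqrt(D)) / (2a) = (-0.926 +/- 2.590266) / (-2.926).
  z_1 = (-0.926 + 2.590266) / (-2.926) = -0.5688,   |z_1| = 0.5688.
  z_2 = (-0.926 - 2.590266) / (-2.926) = 1.2017,   |z_2| = 1.2017.
Moduli of all roots: 0.5688, 1.2017.
All moduli strictly greater than 1? No.
Verdict: Not invertible.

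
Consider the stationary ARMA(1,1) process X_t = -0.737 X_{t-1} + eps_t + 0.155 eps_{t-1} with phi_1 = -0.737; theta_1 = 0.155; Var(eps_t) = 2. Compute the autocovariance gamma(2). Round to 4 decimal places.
\gamma(2) = 1.6633

Multiply the model equation by X_{t-k} and take expectations. With theta_0 = psi_0 = 1 and psi_j the MA(infinity) weights, this gives
  gamma(k) - sum_i phi_i gamma(k-i) = c_k,
  c_k = sigma^2 * sum_{j=k..q} theta_j psi_{j-k}   (c_k = 0 for k > q),
using gamma(-m) = gamma(m).
psi-weights needed (psi_j = theta_j + sum_i phi_i psi_{j-i}):
  psi_1 = theta_1 + phi_1 = 0.155 + (-0.737) = -0.582
Right-hand sides:
  c_0 = sigma^2 (1 + theta_1 psi_1) = 2 * (1 + (0.155)(-0.582)) = 2 * 0.90979 = 1.81958
  c_1 = sigma^2 theta_1 = 2 * (0.155) = 0.31
  c_2 = 0
Equations for k = 0 and k = 1 (AR order 1):
  gamma(0) = phi_1 gamma(1) + c_0
  gamma(1) = phi_1 gamma(0) + c_1
Substituting the second into the first: gamma(0) (1 - phi_1^2) = c_0 + phi_1 c_1, so
  gamma(0) = (c_0 + phi_1 c_1) / (1 - phi_1^2) = (1.81958 + (-0.737)(0.31)) / (1 - (-0.737)^2) = 1.59111 / 0.456831 = 3.482929.
  gamma(1) = phi_1 gamma(0) + c_1 = (-0.737)(3.482929) + (0.31) = -2.256919.
For k = 2 (> q): gamma(2) = phi_1 gamma(1) = (-0.737)(-2.256919) = 1.663349.
Therefore gamma(2) = 1.6633 (to 4 decimal places).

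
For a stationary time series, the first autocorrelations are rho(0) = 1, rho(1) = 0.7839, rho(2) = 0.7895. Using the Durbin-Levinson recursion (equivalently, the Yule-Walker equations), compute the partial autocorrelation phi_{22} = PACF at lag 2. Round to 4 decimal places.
\phi_{22} = 0.4540

The PACF at lag k is phi_{kk}, the last component of the solution
to the Yule-Walker system G_k phi = r_k where
  (G_k)_{ij} = rho(|i - j|), (r_k)_i = rho(i), i,j = 1..k.
Equivalently, Durbin-Levinson gives phi_{kk} iteratively:
  phi_{11} = rho(1)
  phi_{kk} = [rho(k) - sum_{j=1..k-1} phi_{k-1,j} rho(k-j)]
            / [1 - sum_{j=1..k-1} phi_{k-1,j} rho(j)],
  phi_{k,j} = phi_{k-1,j} - phi_{kk} phi_{k-1,k-j},  j = 1..k-1.
Step k = 1:
  phi_11 = rho(1) = 0.7839.
Step k = 2:
  phi_22 = [rho(2) - phi_11 rho(1)] / [1 - phi_11 rho(1)] = [0.7895 - (0.7839)(0.7839)] / [1 - (0.7839)(0.7839)]
         = 0.17500079 / 0.38550079 = 0.454.
Therefore phi_{22} = 0.4540.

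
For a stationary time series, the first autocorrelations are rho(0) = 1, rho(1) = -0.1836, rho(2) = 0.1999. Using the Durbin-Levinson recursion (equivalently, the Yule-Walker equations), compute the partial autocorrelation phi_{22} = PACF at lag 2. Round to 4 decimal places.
\phi_{22} = 0.1720

The PACF at lag k is phi_{kk}, the last component of the solution
to the Yule-Walker system G_k phi = r_k where
  (G_k)_{ij} = rho(|i - j|), (r_k)_i = rho(i), i,j = 1..k.
Equivalently, Durbin-Levinson gives phi_{kk} iteratively:
  phi_{11} = rho(1)
  phi_{kk} = [rho(k) - sum_{j=1..k-1} phi_{k-1,j} rho(k-j)]
            / [1 - sum_{j=1..k-1} phi_{k-1,j} rho(j)],
  phi_{k,j} = phi_{k-1,j} - phi_{kk} phi_{k-1,k-j},  j = 1..k-1.
Step k = 1:
  phi_11 = rho(1) = -0.1836.
Step k = 2:
  phi_22 = [rho(2) - phi_11 rho(1)] / [1 - phi_11 rho(1)] = [0.1999 - (-0.1836)(-0.1836)] / [1 - (-0.1836)(-0.1836)]
         = 0.16619104 / 0.96629104 = 0.172.
Therefore phi_{22} = 0.1720.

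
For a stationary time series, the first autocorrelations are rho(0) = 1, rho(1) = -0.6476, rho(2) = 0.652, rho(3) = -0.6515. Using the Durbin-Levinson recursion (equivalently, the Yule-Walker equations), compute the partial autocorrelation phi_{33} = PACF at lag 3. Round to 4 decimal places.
\phi_{33} = -0.2851

The PACF at lag k is phi_{kk}, the last component of the solution
to the Yule-Walker system G_k phi = r_k where
  (G_k)_{ij} = rho(|i - j|), (r_k)_i = rho(i), i,j = 1..k.
Equivalently, Durbin-Levinson gives phi_{kk} iteratively:
  phi_{11} = rho(1)
  phi_{kk} = [rho(k) - sum_{j=1..k-1} phi_{k-1,j} rho(k-j)]
            / [1 - sum_{j=1..k-1} phi_{k-1,j} rho(j)],
  phi_{k,j} = phi_{k-1,j} - phi_{kk} phi_{k-1,k-j},  j = 1..k-1.
Step k = 1:
  phi_11 = rho(1) = -0.6476.
Step k = 2:
  phi_22 = [rho(2) - phi_11 rho(1)] / [1 - phi_11 rho(1)] = [0.652 - (-0.6476)(-0.6476)] / [1 - (-0.6476)(-0.6476)]
         = 0.23261424 / 0.58061424 = 0.400635.
  Update: phi_21 = phi_11 - phi_22 phi_11 = -0.6476 - (0.400635)(-0.6476) = -0.388149.
Step k = 3:
  phi_33 = [rho(3) - phi_21 rho(2) - phi_22 rho(1)] / [1 - phi_21 rho(1) - phi_22 rho(2)]
    numerator   = -0.6515 - (-0.388149)(0.652) - (0.400635)(-0.6476) = -0.13897583
    denominator = 1 - (-0.388149)(-0.6476) - (0.400635)(0.652) = 0.48742089
  phi_33 = -0.13897583 / 0.48742089 = -0.2851.
Therefore phi_{33} = -0.2851.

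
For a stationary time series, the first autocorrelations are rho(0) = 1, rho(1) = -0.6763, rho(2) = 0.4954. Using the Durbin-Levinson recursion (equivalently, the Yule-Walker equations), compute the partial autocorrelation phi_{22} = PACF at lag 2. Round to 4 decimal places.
\phi_{22} = 0.0701

The PACF at lag k is phi_{kk}, the last component of the solution
to the Yule-Walker system G_k phi = r_k where
  (G_k)_{ij} = rho(|i - j|), (r_k)_i = rho(i), i,j = 1..k.
Equivalently, Durbin-Levinson gives phi_{kk} iteratively:
  phi_{11} = rho(1)
  phi_{kk} = [rho(k) - sum_{j=1..k-1} phi_{k-1,j} rho(k-j)]
            / [1 - sum_{j=1..k-1} phi_{k-1,j} rho(j)],
  phi_{k,j} = phi_{k-1,j} - phi_{kk} phi_{k-1,k-j},  j = 1..k-1.
Step k = 1:
  phi_11 = rho(1) = -0.6763.
Step k = 2:
  phi_22 = [rho(2) - phi_11 rho(1)] / [1 - phi_11 rho(1)] = [0.4954 - (-0.6763)(-0.6763)] / [1 - (-0.6763)(-0.6763)]
         = 0.03801831 / 0.54261831 = 0.0701.
Therefore phi_{22} = 0.0701.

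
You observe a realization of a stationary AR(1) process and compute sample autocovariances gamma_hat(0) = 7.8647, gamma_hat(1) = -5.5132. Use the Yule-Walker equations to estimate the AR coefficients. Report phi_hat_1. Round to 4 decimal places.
\hat\phi_{1} = -0.7010

The Yule-Walker equations for an AR(p) process read, in matrix form,
  Gamma_p phi = r_p,   with   (Gamma_p)_{ij} = gamma(|i - j|),
                       (r_p)_i = gamma(i),   i,j = 1..p.
Substitute the sample gammas (Toeplitz matrix and right-hand side of size 1):
  Gamma_p = [[7.8647]]
  r_p     = [-5.5132]
With p = 1 this is the single equation gamma(0) phi_1 = gamma(1):
  phi_hat_1 = gamma(1) / gamma(0) = -5.5132 / 7.8647 = -0.7010.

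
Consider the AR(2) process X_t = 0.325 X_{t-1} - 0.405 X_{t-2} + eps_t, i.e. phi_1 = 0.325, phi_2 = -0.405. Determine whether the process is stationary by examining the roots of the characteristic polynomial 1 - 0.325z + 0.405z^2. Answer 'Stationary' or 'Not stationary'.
\text{Stationary}

The AR(p) characteristic polynomial is P(z) = 1 - 0.325z + 0.405z^2.
Stationarity requires all roots to lie outside the unit circle, i.e. |z| > 1 for every root.
Set 1 + (-0.325) z + (0.405) z^2 = 0, i.e. a z^2 + b z + c = 0 with a = 0.405, b = -0.325, c = 1.
Discriminant D = b^2 - 4ac = (-0.325)^2 - 4*(0.405)*1 = 0.105625 - (1.62) = -1.514375.
D < 0, so the roots are the complex-conjugate pair z = (-b +/- i sqrt(-D)) / (2a) = 0.4012 +/- 1.5193i.
For a conjugate pair |z|^2 = z * conj(z) = (product of roots) = c/a = 1/(0.405) = 2.469136, so |z| = sqrt(2.469136) = 1.5713 for both roots.
Moduli of all roots: 1.5713, 1.5713.
All moduli strictly greater than 1? Yes.
Verdict: Stationary.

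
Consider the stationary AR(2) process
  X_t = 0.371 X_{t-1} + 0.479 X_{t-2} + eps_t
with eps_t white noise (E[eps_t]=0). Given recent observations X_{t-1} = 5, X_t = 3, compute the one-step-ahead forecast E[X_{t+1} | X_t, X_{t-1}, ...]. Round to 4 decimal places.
E[X_{t+1} \mid \mathcal F_t] = 3.5080

For an AR(p) model X_t = c + sum_i phi_i X_{t-i} + eps_t, the
one-step-ahead conditional mean is
  E[X_{t+1} | X_t, ...] = c + sum_i phi_i X_{t+1-i}.
Substitute known values:
  E[X_{t+1} | ...] = (0.371) * (3) + (0.479) * (5)
                   = 3.5080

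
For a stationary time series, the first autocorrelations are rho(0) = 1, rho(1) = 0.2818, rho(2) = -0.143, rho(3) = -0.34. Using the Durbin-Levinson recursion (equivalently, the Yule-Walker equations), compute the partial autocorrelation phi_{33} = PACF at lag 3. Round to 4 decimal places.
\phi_{33} = -0.2560

The PACF at lag k is phi_{kk}, the last component of the solution
to the Yule-Walker system G_k phi = r_k where
  (G_k)_{ij} = rho(|i - j|), (r_k)_i = rho(i), i,j = 1..k.
Equivalently, Durbin-Levinson gives phi_{kk} iteratively:
  phi_{11} = rho(1)
  phi_{kk} = [rho(k) - sum_{j=1..k-1} phi_{k-1,j} rho(k-j)]
            / [1 - sum_{j=1..k-1} phi_{k-1,j} rho(j)],
  phi_{k,j} = phi_{k-1,j} - phi_{kk} phi_{k-1,k-j},  j = 1..k-1.
Step k = 1:
  phi_11 = rho(1) = 0.2818.
Step k = 2:
  phi_22 = [rho(2) - phi_11 rho(1)] / [1 - phi_11 rho(1)] = [-0.143 - (0.2818)(0.2818)] / [1 - (0.2818)(0.2818)]
         = -0.22241124 / 0.92058876 = -0.241597.
  Update: phi_21 = phi_11 - phi_22 phi_11 = 0.2818 - (-0.241597)(0.2818) = 0.349882.
Step k = 3:
  phi_33 = [rho(3) - phi_21 rho(2) - phi_22 rho(1)] / [1 - phi_21 rho(1) - phi_22 rho(2)]
    numerator   = -0.34 - (0.349882)(-0.143) - (-0.241597)(0.2818) = -0.22188492
    denominator = 1 - (0.349882)(0.2818) - (-0.241597)(-0.143) = 0.86685493
  phi_33 = -0.22188492 / 0.86685493 = -0.256.
Therefore phi_{33} = -0.2560.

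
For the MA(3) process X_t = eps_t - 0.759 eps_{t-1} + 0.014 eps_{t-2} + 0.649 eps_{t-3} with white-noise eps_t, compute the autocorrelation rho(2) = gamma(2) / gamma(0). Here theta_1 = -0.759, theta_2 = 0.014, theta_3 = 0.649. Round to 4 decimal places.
\rho(2) = -0.2396

For an MA(q) process with theta_0 = 1, the autocovariance is
  gamma(k) = sigma^2 * sum_{i=0..q-k} theta_i * theta_{i+k},
and rho(k) = gamma(k) / gamma(0). Sigma^2 cancels.
  numerator   = (1)*(0.014) + (-0.759)*(0.649) = -0.478591.
  denominator = (1)^2 + (-0.759)^2 + (0.014)^2 + (0.649)^2 = 1.997478.
  rho(2) = -0.478591 / 1.997478 = -0.2396.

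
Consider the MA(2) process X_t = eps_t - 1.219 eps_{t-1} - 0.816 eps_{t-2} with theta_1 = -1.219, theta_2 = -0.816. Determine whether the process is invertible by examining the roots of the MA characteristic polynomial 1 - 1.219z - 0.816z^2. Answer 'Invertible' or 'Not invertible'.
\text{Not invertible}

The MA(q) characteristic polynomial is P(z) = 1 - 1.219z - 0.816z^2.
Invertibility requires all roots to lie outside the unit circle, i.e. |z| > 1 for every root.
Set 1 + (-1.219) z + (-0.816) z^2 = 0, i.e. a z^2 + b z + c = 0 with a = -0.816, b = -1.219, c = 1.
Discriminant D = b^2 - 4ac = (-1.219)^2 - 4*(-0.816)*1 = 1.485961 - (-3.264) = 4.749961.
D >= 0, so the roots are real: z = (-b +/- sqrt(D)) / (2a) = (1.219 +/- 2.179441) / (-1.632).
  z_1 = (1.219 + 2.179441) / (-1.632) = -2.0824,   |z_1| = 2.0824.
  z_2 = (1.219 - 2.179441) / (-1.632) = 0.5885,   |z_2| = 0.5885.
Moduli of all roots: 2.0824, 0.5885.
All moduli strictly greater than 1? No.
Verdict: Not invertible.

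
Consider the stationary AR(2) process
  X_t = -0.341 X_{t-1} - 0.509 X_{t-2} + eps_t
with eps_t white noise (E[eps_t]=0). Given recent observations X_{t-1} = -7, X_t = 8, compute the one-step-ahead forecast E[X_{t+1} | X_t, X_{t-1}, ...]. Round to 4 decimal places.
E[X_{t+1} \mid \mathcal F_t] = 0.8350

For an AR(p) model X_t = c + sum_i phi_i X_{t-i} + eps_t, the
one-step-ahead conditional mean is
  E[X_{t+1} | X_t, ...] = c + sum_i phi_i X_{t+1-i}.
Substitute known values:
  E[X_{t+1} | ...] = (-0.341) * (8) + (-0.509) * (-7)
                   = 0.8350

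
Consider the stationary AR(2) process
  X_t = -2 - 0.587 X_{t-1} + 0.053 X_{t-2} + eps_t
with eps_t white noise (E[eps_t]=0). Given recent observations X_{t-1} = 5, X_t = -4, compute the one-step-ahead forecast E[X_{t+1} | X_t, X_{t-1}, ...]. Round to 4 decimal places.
E[X_{t+1} \mid \mathcal F_t] = 0.6130

For an AR(p) model X_t = c + sum_i phi_i X_{t-i} + eps_t, the
one-step-ahead conditional mean is
  E[X_{t+1} | X_t, ...] = c + sum_i phi_i X_{t+1-i}.
Substitute known values:
  E[X_{t+1} | ...] = -2 + (-0.587) * (-4) + (0.053) * (5)
                   = 0.6130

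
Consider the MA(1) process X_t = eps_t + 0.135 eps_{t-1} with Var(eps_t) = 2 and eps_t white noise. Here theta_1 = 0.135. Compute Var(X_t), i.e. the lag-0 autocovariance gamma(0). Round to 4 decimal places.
\gamma(0) = 2.0365

For an MA(q) process X_t = eps_t + sum_i theta_i eps_{t-i} with
Var(eps_t) = sigma^2, the variance is
  gamma(0) = sigma^2 * (1 + sum_i theta_i^2).
  sum_i theta_i^2 = (0.135)^2 = 0.018225.
  gamma(0) = 2 * (1 + 0.018225) = 2 * 1.018225 = 2.03645, which rounds to 2.0365.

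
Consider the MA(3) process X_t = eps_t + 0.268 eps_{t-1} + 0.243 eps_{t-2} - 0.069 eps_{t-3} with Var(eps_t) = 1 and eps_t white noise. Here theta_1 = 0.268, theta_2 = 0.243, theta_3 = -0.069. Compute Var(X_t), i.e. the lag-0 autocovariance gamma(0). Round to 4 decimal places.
\gamma(0) = 1.1356

For an MA(q) process X_t = eps_t + sum_i theta_i eps_{t-i} with
Var(eps_t) = sigma^2, the variance is
  gamma(0) = sigma^2 * (1 + sum_i theta_i^2).
  sum_i theta_i^2 = (0.268)^2 + (0.243)^2 + (-0.069)^2 = 0.071824 + 0.059049 + 0.004761 = 0.135634.
  gamma(0) = 1 * (1 + 0.135634) = 1 * 1.135634 = 1.135634, which rounds to 1.1356.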